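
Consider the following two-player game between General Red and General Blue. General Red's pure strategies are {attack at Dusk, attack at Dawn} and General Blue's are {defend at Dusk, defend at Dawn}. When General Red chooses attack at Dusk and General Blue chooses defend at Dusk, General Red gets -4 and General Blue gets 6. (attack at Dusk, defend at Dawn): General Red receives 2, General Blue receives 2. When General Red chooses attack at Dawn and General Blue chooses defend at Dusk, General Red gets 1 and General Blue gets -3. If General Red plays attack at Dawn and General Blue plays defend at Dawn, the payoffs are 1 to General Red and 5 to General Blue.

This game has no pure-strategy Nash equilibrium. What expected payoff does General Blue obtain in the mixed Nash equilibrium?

General Red's mix must leave General Blue indifferent between defend at Dusk and defend at Dawn.
  General Blue's payoff to defend at Dusk: p·6 + (1−p)·(-3) = 9p - 3
  General Blue's payoff to defend at Dawn: p·2 + (1−p)·5 = -3p + 5
  9p - 3 = -3p + 5  ⇒  12p = 8  ⇒  p = 2/3.
At equilibrium General Blue is indifferent across columns, so General Blue's payoff equals the payoff from defend at Dusk: (2/3)·6 + (1/3)·(-3) = 3.

3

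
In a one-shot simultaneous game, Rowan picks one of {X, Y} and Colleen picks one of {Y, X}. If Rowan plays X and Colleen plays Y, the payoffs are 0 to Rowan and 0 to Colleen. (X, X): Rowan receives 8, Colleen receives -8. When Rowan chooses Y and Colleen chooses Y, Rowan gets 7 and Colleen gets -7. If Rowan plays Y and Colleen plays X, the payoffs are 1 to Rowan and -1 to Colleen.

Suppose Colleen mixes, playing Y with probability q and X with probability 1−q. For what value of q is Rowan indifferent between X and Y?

q = 1/2

Colleen's mix must leave Rowan indifferent between X and Y.
  Rowan's payoff to X: q·0 + (1−q)·8 = -8q + 8
  Rowan's payoff to Y: q·7 + (1−q)·1 = 6q + 1
  -8q + 8 = 6q + 1  ⇒  -14q = -7  ⇒  q = 1/2.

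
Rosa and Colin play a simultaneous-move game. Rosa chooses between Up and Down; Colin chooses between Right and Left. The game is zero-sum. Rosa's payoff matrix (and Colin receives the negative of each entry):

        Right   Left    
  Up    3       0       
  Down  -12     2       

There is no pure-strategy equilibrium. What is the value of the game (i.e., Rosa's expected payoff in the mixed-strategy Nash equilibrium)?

v = 6/17

Set Rosa's expected payoff from Up equal to that from Down:
  Rosa's payoff to Up: q·3 + (1−q)·0 = 3q
  Rosa's payoff to Down: q·(-12) + (1−q)·2 = -14q + 2
  3q = -14q + 2  ⇒  17q = 2  ⇒  q = 2/17.
The value is Rosa's expected payoff against this mix (using Up): (2/17)·3 + (15/17)·0 = 6/17.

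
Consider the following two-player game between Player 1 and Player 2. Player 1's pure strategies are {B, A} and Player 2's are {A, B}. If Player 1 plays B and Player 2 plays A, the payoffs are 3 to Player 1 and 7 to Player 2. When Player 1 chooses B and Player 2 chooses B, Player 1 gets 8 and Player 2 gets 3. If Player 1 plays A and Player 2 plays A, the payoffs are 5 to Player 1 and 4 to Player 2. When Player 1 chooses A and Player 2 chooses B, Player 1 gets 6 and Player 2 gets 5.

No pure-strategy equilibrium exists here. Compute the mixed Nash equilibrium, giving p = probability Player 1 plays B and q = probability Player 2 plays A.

p = 1/5, q = 1/2

Player 1's mix must leave Player 2 indifferent between A and B.
  Player 2's payoff to A: p·7 + (1−p)·4 = 3p + 4
  Player 2's payoff to B: p·3 + (1−p)·5 = -2p + 5
  3p + 4 = -2p + 5  ⇒  5p = 1  ⇒  p = 1/5.
Set Player 1's expected payoff from B equal to that from A:
  Player 1's payoff from B: q·3 + (1−q)·8 = -5q + 8
  Player 1's payoff from A: q·5 + (1−q)·6 = -q + 6
  -5q + 8 = -q + 6  ⇒  -4q = -2  ⇒  q = 1/2.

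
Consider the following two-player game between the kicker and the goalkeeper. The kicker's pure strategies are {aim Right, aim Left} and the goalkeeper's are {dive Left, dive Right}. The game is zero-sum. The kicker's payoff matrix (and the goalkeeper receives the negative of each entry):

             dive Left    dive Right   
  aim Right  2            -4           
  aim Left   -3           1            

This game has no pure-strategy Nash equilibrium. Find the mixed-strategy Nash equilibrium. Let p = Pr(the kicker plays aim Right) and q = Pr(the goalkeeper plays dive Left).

p = 2/5, q = 1/2

The goalkeeper's indifference between dive Left and dive Right determines the kicker's mixing probability p:
  the goalkeeper's payoff to dive Left: p·(-2) + (1−p)·3 = -5p + 3
  the goalkeeper's payoff to dive Right: p·4 + (1−p)·(-1) = 5p - 1
  -5p + 3 = 5p - 1  ⇒  -10p = -4  ⇒  p = 2/5.
Set the kicker's expected payoff from aim Right equal to that from aim Left:
  the kicker's payoff to aim Right: q·2 + (1−q)·(-4) = 6q - 4
  the kicker's payoff to aim Left: q·(-3) + (1−q)·1 = -4q + 1
  6q - 4 = -4q + 1  ⇒  10q = 5  ⇒  q = 1/2.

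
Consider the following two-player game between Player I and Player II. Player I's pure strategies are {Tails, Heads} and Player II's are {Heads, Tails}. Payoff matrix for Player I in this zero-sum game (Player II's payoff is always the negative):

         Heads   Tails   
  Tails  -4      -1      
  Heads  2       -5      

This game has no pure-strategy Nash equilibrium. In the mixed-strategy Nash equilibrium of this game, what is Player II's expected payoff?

Player I's mix must leave Player II indifferent between Heads and Tails.
  Player II's expected payoff from Heads: p·4 + (1−p)·(-2) = 6p - 2
  Player II's expected payoff from Tails: p·1 + (1−p)·5 = -4p + 5
  6p - 2 = -4p + 5  ⇒  10p = 7  ⇒  p = 7/10.
At equilibrium Player II is indifferent across columns, so Player II's payoff equals the payoff from Heads: (7/10)·4 + (3/10)·(-2) = 11/5.

11/5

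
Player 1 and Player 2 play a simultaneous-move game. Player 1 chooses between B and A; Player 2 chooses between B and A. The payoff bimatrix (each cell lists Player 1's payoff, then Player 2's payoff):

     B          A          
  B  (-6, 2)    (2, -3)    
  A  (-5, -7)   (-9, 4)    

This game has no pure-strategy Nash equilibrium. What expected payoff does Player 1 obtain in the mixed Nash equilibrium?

For Player 1 to be willing to mix, Player 1 must be indifferent between B and A, which pins down Player 2's mix.
  Player 1's payoff from B: q·(-6) + (1−q)·2 = -8q + 2
  Player 1's payoff from A: q·(-5) + (1−q)·(-9) = 4q - 9
  -8q + 2 = 4q - 9  ⇒  -12q = -11  ⇒  q = 11/12.
At equilibrium Player 1 is indifferent across rows, so Player 1's payoff equals the payoff from B: (11/12)·(-6) + (1/12)·2 = -16/3.

-16/3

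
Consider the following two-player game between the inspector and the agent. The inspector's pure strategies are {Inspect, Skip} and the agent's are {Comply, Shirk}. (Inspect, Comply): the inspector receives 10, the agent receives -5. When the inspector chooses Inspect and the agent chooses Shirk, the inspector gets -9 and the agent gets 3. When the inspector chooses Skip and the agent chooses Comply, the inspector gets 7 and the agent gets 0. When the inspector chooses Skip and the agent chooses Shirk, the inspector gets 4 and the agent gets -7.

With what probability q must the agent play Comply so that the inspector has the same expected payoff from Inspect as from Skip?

q = 13/16

The agent's mix must leave the inspector indifferent between Inspect and Skip.
  the inspector's payoff to Inspect: q·10 + (1−q)·(-9) = 19q - 9
  the inspector's payoff to Skip: q·7 + (1−q)·4 = 3q + 4
  19q - 9 = 3q + 4  ⇒  16q = 13  ⇒  q = 13/16.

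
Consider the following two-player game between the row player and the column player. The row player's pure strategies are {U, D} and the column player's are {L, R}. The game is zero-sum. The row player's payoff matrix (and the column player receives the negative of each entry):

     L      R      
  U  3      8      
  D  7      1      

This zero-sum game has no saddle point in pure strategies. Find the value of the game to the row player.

v = 53/11

The column player's mix must leave the row player indifferent between U and D.
  the row player's payoff from U: q·3 + (1−q)·8 = -5q + 8
  the row player's payoff from D: q·7 + (1−q)·1 = 6q + 1
  -5q + 8 = 6q + 1  ⇒  -11q = -7  ⇒  q = 7/11.
The value is the row player's expected payoff against this mix (using U): (7/11)·3 + (4/11)·8 = 53/11.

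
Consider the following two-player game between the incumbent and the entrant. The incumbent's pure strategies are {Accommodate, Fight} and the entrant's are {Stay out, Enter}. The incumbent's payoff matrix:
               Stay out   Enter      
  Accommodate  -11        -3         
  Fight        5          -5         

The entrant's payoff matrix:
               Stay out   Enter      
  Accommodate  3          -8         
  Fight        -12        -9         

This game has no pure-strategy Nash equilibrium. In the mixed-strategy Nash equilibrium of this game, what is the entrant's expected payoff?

-123/14

In a mixed equilibrium the entrant is indifferent between Stay out and Enter; this condition fixes p.
  the entrant's expected payoff from Stay out: p·3 + (1−p)·(-12) = 15p - 12
  the entrant's expected payoff from Enter: p·(-8) + (1−p)·(-9) = p - 9
  15p - 12 = p - 9  ⇒  14p = 3  ⇒  p = 3/14.
At equilibrium the entrant is indifferent across columns, so the entrant's payoff equals the payoff from Stay out: (3/14)·3 + (11/14)·(-12) = -123/14.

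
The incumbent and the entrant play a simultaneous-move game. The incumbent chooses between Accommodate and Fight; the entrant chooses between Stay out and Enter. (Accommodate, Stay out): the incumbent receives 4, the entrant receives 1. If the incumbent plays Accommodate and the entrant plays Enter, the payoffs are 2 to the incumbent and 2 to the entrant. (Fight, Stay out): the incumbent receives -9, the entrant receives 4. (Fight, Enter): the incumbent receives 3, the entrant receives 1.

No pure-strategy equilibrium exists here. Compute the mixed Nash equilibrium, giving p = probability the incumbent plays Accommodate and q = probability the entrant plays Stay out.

p = 3/4, q = 1/14

The incumbent's mix must leave the entrant indifferent between Stay out and Enter.
  the entrant's payoff from Stay out: p·1 + (1−p)·4 = -3p + 4
  the entrant's payoff from Enter: p·2 + (1−p)·1 = p + 1
  -3p + 4 = p + 1  ⇒  -4p = -3  ⇒  p = 3/4.
The entrant's mix must leave the incumbent indifferent between Accommodate and Fight.
  the incumbent's payoff from Accommodate: q·4 + (1−q)·2 = 2q + 2
  the incumbent's payoff from Fight: q·(-9) + (1−q)·3 = -12q + 3
  2q + 2 = -12q + 3  ⇒  14q = 1  ⇒  q = 1/14.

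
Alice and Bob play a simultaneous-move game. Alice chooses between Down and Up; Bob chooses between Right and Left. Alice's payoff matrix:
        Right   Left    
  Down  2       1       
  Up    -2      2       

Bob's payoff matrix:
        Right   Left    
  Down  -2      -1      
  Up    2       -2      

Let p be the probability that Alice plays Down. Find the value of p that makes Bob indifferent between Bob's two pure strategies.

p = 4/5

Set Bob's expected payoff from Right equal to that from Left:
  Bob's payoff from Right: p·(-2) + (1−p)·2 = -4p + 2
  Bob's payoff from Left: p·(-1) + (1−p)·(-2) = p - 2
  -4p + 2 = p - 2  ⇒  -5p = -4  ⇒  p = 4/5.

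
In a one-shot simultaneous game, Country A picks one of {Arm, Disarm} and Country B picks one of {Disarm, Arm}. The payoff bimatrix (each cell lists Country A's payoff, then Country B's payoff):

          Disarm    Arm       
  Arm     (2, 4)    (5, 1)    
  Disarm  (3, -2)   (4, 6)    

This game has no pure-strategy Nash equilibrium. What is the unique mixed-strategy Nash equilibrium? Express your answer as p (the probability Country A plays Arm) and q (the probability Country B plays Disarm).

p = 8/11, q = 1/2

Country A's mix must leave Country B indifferent between Disarm and Arm.
  Country B's expected payoff from Disarm: p·4 + (1−p)·(-2) = 6p - 2
  Country B's expected payoff from Arm: p·1 + (1−p)·6 = -5p + 6
  6p - 2 = -5p + 6  ⇒  11p = 8  ⇒  p = 8/11.
Set Country A's expected payoff from Arm equal to that from Disarm:
  Country A's payoff to Arm: q·2 + (1−q)·5 = -3q + 5
  Country A's payoff to Disarm: q·3 + (1−q)·4 = -q + 4
  -3q + 5 = -q + 4  ⇒  -2q = -1  ⇒  q = 1/2.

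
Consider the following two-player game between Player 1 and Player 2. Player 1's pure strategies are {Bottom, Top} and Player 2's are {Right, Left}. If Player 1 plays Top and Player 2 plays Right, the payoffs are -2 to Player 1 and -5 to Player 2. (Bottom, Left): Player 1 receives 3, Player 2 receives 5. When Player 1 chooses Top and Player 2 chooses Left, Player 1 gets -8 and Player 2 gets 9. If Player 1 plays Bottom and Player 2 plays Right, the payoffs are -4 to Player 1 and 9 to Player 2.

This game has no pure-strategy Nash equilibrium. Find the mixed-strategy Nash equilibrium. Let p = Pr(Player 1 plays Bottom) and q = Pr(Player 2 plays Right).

Set Player 2's expected payoff from Right equal to that from Left:
  Player 2's payoff from Right: p·9 + (1−p)·(-5) = 14p - 5
  Player 2's payoff from Left: p·5 + (1−p)·9 = -4p + 9
  14p - 5 = -4p + 9  ⇒  18p = 14  ⇒  p = 7/9.
In a mixed equilibrium Player 1 is indifferent between Bottom and Top; this condition fixes q.
  Player 1's payoff from Bottom: q·(-4) + (1−q)·3 = -7q + 3
  Player 1's payoff from Top: q·(-2) + (1−q)·(-8) = 6q - 8
  -7q + 3 = 6q - 8  ⇒  -13q = -11  ⇒  q = 11/13.

p = 7/9, q = 11/13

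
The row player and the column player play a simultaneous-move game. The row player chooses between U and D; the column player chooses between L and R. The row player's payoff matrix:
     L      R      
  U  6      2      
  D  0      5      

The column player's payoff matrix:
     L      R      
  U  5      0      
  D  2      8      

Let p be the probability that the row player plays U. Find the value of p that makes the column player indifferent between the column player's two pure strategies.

The column player's indifference between L and R determines the row player's mixing probability p:
  the column player's payoff from L: p·5 + (1−p)·2 = 3p + 2
  the column player's payoff from R: p·0 + (1−p)·8 = -8p + 8
  3p + 2 = -8p + 8  ⇒  11p = 6  ⇒  p = 6/11.

p = 6/11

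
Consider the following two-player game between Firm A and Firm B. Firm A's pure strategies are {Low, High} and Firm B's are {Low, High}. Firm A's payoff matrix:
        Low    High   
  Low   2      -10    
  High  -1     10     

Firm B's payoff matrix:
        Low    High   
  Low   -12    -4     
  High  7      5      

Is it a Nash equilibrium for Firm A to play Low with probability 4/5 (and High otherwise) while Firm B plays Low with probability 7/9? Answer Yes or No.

Given Firm A's mix p = 4/5, Firm B's payoff from Low is -41/5 but from High is -11/5. Firm B strictly prefers High, so Firm B would not mix.
So the proposed profile is not a Nash equilibrium.

No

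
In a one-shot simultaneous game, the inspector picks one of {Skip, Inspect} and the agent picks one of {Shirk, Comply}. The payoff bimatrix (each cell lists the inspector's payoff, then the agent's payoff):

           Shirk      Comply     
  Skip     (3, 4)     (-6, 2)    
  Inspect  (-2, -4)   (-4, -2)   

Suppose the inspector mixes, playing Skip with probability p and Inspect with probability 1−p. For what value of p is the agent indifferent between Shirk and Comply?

p = 1/2

For the agent to be willing to mix, the agent must be indifferent between Shirk and Comply, which pins down the inspector's mix.
  the agent's payoff from Shirk: p·4 + (1−p)·(-4) = 8p - 4
  the agent's payoff from Comply: p·2 + (1−p)·(-2) = 4p - 2
  8p - 4 = 4p - 2  ⇒  4p = 2  ⇒  p = 1/2.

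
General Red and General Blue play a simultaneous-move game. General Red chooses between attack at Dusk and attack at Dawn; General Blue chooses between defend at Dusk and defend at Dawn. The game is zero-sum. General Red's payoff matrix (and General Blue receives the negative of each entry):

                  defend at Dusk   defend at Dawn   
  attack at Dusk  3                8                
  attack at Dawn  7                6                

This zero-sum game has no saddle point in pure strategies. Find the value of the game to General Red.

General Red's indifference between attack at Dusk and attack at Dawn determines General Blue's mixing probability q:
  General Red's payoff from attack at Dusk: q·3 + (1−q)·8 = -5q + 8
  General Red's payoff from attack at Dawn: q·7 + (1−q)·6 = q + 6
  -5q + 8 = q + 6  ⇒  -6q = -2  ⇒  q = 1/3.
The value is General Red's expected payoff against this mix (using attack at Dusk): (1/3)·3 + (2/3)·8 = 19/3.

v = 19/3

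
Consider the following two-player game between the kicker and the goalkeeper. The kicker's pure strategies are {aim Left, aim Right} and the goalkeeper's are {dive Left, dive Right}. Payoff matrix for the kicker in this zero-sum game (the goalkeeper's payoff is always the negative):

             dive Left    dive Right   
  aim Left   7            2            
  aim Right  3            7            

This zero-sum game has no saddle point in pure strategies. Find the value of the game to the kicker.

v = 43/9

For the kicker to be willing to mix, the kicker must be indifferent between aim Left and aim Right, which pins down the goalkeeper's mix.
  the kicker's payoff from aim Left: q·7 + (1−q)·2 = 5q + 2
  the kicker's payoff from aim Right: q·3 + (1−q)·7 = -4q + 7
  5q + 2 = -4q + 7  ⇒  9q = 5  ⇒  q = 5/9.
The value is the kicker's expected payoff against this mix (using aim Left): (5/9)·7 + (4/9)·2 = 43/9.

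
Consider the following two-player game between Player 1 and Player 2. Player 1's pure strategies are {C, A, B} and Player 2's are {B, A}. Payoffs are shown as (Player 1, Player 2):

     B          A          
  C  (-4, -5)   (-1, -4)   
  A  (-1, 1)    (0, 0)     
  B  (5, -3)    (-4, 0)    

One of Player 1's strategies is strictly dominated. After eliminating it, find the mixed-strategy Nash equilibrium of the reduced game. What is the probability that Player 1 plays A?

p = 3/4

Player 1's strategy C is strictly dominated by A: -1 > -4 and 0 > -1. Eliminate C.
Set Player 2's expected payoff from B equal to that from A:
  Player 2's payoff from B: p·1 + (1−p)·(-3) = 4p - 3
  Player 2's payoff from A: p·0 + (1−p)·0 = 0
  4p - 3 = 0  ⇒  4p = 3  ⇒  p = 3/4.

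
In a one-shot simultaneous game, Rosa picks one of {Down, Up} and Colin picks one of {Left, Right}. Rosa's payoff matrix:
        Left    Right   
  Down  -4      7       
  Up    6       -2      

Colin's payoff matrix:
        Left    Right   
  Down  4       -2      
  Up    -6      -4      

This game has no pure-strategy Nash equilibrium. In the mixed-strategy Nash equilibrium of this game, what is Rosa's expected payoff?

Set Rosa's expected payoff from Down equal to that from Up:
  Rosa's payoff from Down: q·(-4) + (1−q)·7 = -11q + 7
  Rosa's payoff from Up: q·6 + (1−q)·(-2) = 8q - 2
  -11q + 7 = 8q - 2  ⇒  -19q = -9  ⇒  q = 9/19.
At equilibrium Rosa is indifferent across rows, so Rosa's payoff equals the payoff from Down: (9/19)·(-4) + (10/19)·7 = 34/19.

34/19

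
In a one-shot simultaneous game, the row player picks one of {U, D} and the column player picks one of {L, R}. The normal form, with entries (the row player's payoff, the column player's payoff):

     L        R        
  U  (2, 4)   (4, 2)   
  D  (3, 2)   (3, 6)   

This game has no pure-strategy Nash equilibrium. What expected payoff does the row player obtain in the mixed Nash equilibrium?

3

In a mixed equilibrium the row player is indifferent between U and D; this condition fixes q.
  the row player's expected payoff from U: q·2 + (1−q)·4 = -2q + 4
  the row player's expected payoff from D: q·3 + (1−q)·3 = 3
  -2q + 4 = 3  ⇒  -2q = -1  ⇒  q = 1/2.
At equilibrium the row player is indifferent across rows, so the row player's payoff equals the payoff from U: (1/2)·2 + (1/2)·4 = 3.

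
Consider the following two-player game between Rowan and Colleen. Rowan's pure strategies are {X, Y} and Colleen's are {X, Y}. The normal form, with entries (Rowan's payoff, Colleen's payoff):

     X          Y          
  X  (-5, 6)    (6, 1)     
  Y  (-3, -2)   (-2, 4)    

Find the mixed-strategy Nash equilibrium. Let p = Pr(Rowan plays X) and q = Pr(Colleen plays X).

For Colleen to be willing to mix, Colleen must be indifferent between X and Y, which pins down Rowan's mix.
  Colleen's payoff to X: p·6 + (1−p)·(-2) = 8p - 2
  Colleen's payoff to Y: p·1 + (1−p)·4 = -3p + 4
  8p - 2 = -3p + 4  ⇒  11p = 6  ⇒  p = 6/11.
Rowan's indifference between X and Y determines Colleen's mixing probability q:
  Rowan's expected payoff from X: q·(-5) + (1−q)·6 = -11q + 6
  Rowan's expected payoff from Y: q·(-3) + (1−q)·(-2) = -q - 2
  -11q + 6 = -q - 2  ⇒  -10q = -8  ⇒  q = 4/5.

p = 6/11, q = 4/5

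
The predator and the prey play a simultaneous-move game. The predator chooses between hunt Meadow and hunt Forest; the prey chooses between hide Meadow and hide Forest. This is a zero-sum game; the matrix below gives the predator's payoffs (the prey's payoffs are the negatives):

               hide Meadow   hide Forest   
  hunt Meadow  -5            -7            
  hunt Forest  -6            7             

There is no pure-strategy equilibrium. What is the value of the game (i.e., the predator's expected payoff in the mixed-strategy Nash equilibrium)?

v = -77/15

For the predator to be willing to mix, the predator must be indifferent between hunt Meadow and hunt Forest, which pins down the prey's mix.
  the predator's payoff from hunt Meadow: q·(-5) + (1−q)·(-7) = 2q - 7
  the predator's payoff from hunt Forest: q·(-6) + (1−q)·7 = -13q + 7
  2q - 7 = -13q + 7  ⇒  15q = 14  ⇒  q = 14/15.
The value is the predator's expected payoff against this mix (using hunt Meadow): (14/15)·(-5) + (1/15)·(-7) = -77/15.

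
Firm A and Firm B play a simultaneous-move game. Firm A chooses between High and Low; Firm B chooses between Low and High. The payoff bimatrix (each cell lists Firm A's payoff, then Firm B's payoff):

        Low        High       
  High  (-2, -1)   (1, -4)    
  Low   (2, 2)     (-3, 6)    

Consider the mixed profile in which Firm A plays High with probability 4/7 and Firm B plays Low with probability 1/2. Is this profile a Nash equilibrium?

Check Firm B's indifference given Firm A's mix p = 4/7:
  payoff from Low = 2/7; payoff from High = 2/7 — equal.
Check Firm A's indifference given Firm B's mix q = 1/2:
  payoff from High = -1/2; payoff from Low = -1/2 — equal.
Both players are indifferent, so neither can profitably deviate.

Yes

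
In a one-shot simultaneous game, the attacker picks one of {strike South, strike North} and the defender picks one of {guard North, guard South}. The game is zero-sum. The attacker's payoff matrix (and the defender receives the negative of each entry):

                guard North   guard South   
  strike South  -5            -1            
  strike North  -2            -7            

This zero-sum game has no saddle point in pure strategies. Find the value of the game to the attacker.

v = -11/3

Set the attacker's expected payoff from strike South equal to that from strike North:
  the attacker's payoff from strike South: q·(-5) + (1−q)·(-1) = -4q - 1
  the attacker's payoff from strike North: q·(-2) + (1−q)·(-7) = 5q - 7
  -4q - 1 = 5q - 7  ⇒  -9q = -6  ⇒  q = 2/3.
The value is the attacker's expected payoff against this mix (using strike South): (2/3)·(-5) + (1/3)·(-1) = -11/3.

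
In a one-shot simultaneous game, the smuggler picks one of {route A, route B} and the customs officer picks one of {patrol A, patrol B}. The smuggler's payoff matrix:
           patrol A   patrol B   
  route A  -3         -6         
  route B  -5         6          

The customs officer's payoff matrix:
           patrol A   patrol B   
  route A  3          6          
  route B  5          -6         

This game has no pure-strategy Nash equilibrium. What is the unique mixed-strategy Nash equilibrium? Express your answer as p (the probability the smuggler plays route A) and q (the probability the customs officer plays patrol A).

The customs officer's indifference between patrol A and patrol B determines the smuggler's mixing probability p:
  the customs officer's expected payoff from patrol A: p·3 + (1−p)·5 = -2p + 5
  the customs officer's expected payoff from patrol B: p·6 + (1−p)·(-6) = 12p - 6
  -2p + 5 = 12p - 6  ⇒  -14p = -11  ⇒  p = 11/14.
In a mixed equilibrium the smuggler is indifferent between route A and route B; this condition fixes q.
  the smuggler's payoff to route A: q·(-3) + (1−q)·(-6) = 3q - 6
  the smuggler's payoff to route B: q·(-5) + (1−q)·6 = -11q + 6
  3q - 6 = -11q + 6  ⇒  14q = 12  ⇒  q = 6/7.

p = 11/14, q = 6/7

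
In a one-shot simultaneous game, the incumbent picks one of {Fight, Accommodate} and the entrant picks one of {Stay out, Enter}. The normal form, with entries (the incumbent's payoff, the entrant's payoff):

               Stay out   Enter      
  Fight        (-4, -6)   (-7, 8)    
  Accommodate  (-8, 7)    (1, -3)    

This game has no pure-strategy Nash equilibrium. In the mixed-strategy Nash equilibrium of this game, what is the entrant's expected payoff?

For the entrant to be willing to mix, the entrant must be indifferent between Stay out and Enter, which pins down the incumbent's mix.
  the entrant's expected payoff from Stay out: p·(-6) + (1−p)·7 = -13p + 7
  the entrant's expected payoff from Enter: p·8 + (1−p)·(-3) = 11p - 3
  -13p + 7 = 11p - 3  ⇒  -24p = -10  ⇒  p = 5/12.
At equilibrium the entrant is indifferent across columns, so the entrant's payoff equals the payoff from Stay out: (5/12)·(-6) + (7/12)·7 = 19/12.

19/12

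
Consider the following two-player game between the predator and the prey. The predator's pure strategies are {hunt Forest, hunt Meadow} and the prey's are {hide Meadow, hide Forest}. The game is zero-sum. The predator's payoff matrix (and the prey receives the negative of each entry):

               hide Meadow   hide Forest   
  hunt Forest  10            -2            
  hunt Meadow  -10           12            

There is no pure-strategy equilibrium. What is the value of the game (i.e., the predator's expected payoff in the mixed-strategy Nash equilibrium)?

Set the predator's expected payoff from hunt Forest equal to that from hunt Meadow:
  the predator's payoff to hunt Forest: q·10 + (1−q)·(-2) = 12q - 2
  the predator's payoff to hunt Meadow: q·(-10) + (1−q)·12 = -22q + 12
  12q - 2 = -22q + 12  ⇒  34q = 14  ⇒  q = 7/17.
The value is the predator's expected payoff against this mix (using hunt Forest): (7/17)·10 + (10/17)·(-2) = 50/17.

v = 50/17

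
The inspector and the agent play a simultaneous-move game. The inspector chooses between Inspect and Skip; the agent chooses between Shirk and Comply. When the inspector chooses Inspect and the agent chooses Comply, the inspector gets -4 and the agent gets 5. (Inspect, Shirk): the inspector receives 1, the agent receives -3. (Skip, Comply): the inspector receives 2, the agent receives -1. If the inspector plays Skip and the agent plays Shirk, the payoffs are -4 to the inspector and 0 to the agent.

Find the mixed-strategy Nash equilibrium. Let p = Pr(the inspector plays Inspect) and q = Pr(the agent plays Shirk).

Set the agent's expected payoff from Shirk equal to that from Comply:
  the agent's expected payoff from Shirk: p·(-3) + (1−p)·0 = -3p
  the agent's expected payoff from Comply: p·5 + (1−p)·(-1) = 6p - 1
  -3p = 6p - 1  ⇒  -9p = -1  ⇒  p = 1/9.
The agent's mix must leave the inspector indifferent between Inspect and Skip.
  the inspector's payoff to Inspect: q·1 + (1−q)·(-4) = 5q - 4
  the inspector's payoff to Skip: q·(-4) + (1−q)·2 = -6q + 2
  5q - 4 = -6q + 2  ⇒  11q = 6  ⇒  q = 6/11.

p = 1/9, q = 6/11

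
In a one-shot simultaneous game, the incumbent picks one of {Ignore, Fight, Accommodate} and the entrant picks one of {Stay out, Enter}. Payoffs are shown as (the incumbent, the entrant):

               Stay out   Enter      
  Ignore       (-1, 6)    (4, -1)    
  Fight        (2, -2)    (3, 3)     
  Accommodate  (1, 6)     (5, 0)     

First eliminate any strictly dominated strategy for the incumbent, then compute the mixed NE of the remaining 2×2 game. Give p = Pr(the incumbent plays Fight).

The incumbent's strategy Ignore is strictly dominated by Accommodate: 1 > -1 and 5 > 4. Eliminate Ignore.
The incumbent's mix must leave the entrant indifferent between Stay out and Enter.
  the entrant's expected payoff from Stay out: p·(-2) + (1−p)·6 = -8p + 6
  the entrant's expected payoff from Enter: p·3 + (1−p)·0 = 3p
  -8p + 6 = 3p  ⇒  -11p = -6  ⇒  p = 6/11.

p = 6/11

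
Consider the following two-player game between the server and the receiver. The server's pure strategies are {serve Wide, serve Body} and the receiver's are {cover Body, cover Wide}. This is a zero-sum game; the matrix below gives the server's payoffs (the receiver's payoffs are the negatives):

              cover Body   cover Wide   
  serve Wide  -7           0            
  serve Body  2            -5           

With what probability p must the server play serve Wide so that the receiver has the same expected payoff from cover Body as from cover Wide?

For the receiver to be willing to mix, the receiver must be indifferent between cover Body and cover Wide, which pins down the server's mix.
  the receiver's payoff from cover Body: p·7 + (1−p)·(-2) = 9p - 2
  the receiver's payoff from cover Wide: p·0 + (1−p)·5 = -5p + 5
  9p - 2 = -5p + 5  ⇒  14p = 7  ⇒  p = 1/2.

p = 1/2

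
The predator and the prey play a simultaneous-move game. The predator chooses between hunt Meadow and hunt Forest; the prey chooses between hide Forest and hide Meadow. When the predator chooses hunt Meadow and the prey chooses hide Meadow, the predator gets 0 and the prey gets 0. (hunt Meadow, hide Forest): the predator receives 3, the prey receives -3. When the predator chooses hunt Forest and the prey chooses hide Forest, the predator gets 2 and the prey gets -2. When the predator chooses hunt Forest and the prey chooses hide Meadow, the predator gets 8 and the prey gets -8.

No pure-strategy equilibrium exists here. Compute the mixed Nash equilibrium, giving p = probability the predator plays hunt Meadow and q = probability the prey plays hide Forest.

p = 2/3, q = 8/9

In a mixed equilibrium the prey is indifferent between hide Forest and hide Meadow; this condition fixes p.
  the prey's payoff from hide Forest: p·(-3) + (1−p)·(-2) = -p - 2
  the prey's payoff from hide Meadow: p·0 + (1−p)·(-8) = 8p - 8
  -p - 2 = 8p - 8  ⇒  -9p = -6  ⇒  p = 2/3.
For the predator to be willing to mix, the predator must be indifferent between hunt Meadow and hunt Forest, which pins down the prey's mix.
  the predator's payoff from hunt Meadow: q·3 + (1−q)·0 = 3q
  the predator's payoff from hunt Forest: q·2 + (1−q)·8 = -6q + 8
  3q = -6q + 8  ⇒  9q = 8  ⇒  q = 8/9.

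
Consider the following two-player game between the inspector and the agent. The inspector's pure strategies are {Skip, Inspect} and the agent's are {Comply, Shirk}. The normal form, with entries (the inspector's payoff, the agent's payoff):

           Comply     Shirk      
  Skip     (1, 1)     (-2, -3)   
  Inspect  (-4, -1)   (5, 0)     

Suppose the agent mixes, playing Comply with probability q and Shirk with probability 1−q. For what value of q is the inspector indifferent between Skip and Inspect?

Set the inspector's expected payoff from Skip equal to that from Inspect:
  the inspector's payoff to Skip: q·1 + (1−q)·(-2) = 3q - 2
  the inspector's payoff to Inspect: q·(-4) + (1−q)·5 = -9q + 5
  3q - 2 = -9q + 5  ⇒  12q = 7  ⇒  q = 7/12.

q = 7/12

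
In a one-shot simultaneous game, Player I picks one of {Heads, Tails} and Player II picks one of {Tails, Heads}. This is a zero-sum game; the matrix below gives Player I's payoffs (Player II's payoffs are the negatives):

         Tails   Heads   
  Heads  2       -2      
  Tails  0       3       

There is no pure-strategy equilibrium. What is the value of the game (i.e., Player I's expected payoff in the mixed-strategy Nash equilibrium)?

Player II's mix must leave Player I indifferent between Heads and Tails.
  Player I's expected payoff from Heads: q·2 + (1−q)·(-2) = 4q - 2
  Player I's expected payoff from Tails: q·0 + (1−q)·3 = -3q + 3
  4q - 2 = -3q + 3  ⇒  7q = 5  ⇒  q = 5/7.
The value is Player I's expected payoff against this mix (using Heads): (5/7)·2 + (2/7)·(-2) = 6/7.

v = 6/7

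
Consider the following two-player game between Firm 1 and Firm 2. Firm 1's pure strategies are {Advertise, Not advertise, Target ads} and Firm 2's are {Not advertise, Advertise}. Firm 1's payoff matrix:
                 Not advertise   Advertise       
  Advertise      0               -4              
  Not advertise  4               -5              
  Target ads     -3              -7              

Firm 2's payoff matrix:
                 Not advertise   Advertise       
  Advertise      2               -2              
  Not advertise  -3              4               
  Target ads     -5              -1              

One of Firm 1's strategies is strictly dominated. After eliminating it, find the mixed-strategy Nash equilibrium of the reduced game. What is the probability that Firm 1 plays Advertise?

Firm 1's strategy Target ads is strictly dominated by Advertise: 0 > -3 and -4 > -7. Eliminate Target ads.
Firm 2's indifference between Not advertise and Advertise determines Firm 1's mixing probability p:
  Firm 2's expected payoff from Not advertise: p·2 + (1−p)·(-3) = 5p - 3
  Firm 2's expected payoff from Advertise: p·(-2) + (1−p)·4 = -6p + 4
  5p - 3 = -6p + 4  ⇒  11p = 7  ⇒  p = 7/11.

p = 7/11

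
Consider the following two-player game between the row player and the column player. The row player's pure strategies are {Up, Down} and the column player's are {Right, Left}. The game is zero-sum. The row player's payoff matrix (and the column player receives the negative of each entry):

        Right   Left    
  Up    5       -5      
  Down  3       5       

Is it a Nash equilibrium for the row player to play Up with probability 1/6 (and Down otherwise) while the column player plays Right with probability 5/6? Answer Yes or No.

Yes

Check the column player's indifference given the row player's mix p = 1/6:
  payoff from Right = -10/3; payoff from Left = -10/3 — equal.
Check the row player's indifference given the column player's mix q = 5/6:
  payoff from Up = 10/3; payoff from Down = 10/3 — equal.
Both players are indifferent, so neither can profitably deviate.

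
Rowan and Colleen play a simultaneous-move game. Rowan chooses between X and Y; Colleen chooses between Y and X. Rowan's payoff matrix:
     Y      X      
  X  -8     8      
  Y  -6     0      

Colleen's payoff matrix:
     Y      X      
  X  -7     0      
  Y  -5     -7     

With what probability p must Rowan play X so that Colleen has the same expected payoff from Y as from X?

p = 2/9

Set Colleen's expected payoff from Y equal to that from X:
  Colleen's expected payoff from Y: p·(-7) + (1−p)·(-5) = -2p - 5
  Colleen's expected payoff from X: p·0 + (1−p)·(-7) = 7p - 7
  -2p - 5 = 7p - 7  ⇒  -9p = -2  ⇒  p = 2/9.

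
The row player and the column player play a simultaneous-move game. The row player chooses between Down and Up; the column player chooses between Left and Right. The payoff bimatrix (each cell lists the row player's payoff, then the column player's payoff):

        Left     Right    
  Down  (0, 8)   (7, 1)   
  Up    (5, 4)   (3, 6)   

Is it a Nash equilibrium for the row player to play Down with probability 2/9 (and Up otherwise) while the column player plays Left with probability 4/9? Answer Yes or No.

Yes

Check the column player's indifference given the row player's mix p = 2/9:
  payoff from Left = 44/9; payoff from Right = 44/9 — equal.
Check the row player's indifference given the column player's mix q = 4/9:
  payoff from Down = 35/9; payoff from Up = 35/9 — equal.
Both players are indifferent, so neither can profitably deviate.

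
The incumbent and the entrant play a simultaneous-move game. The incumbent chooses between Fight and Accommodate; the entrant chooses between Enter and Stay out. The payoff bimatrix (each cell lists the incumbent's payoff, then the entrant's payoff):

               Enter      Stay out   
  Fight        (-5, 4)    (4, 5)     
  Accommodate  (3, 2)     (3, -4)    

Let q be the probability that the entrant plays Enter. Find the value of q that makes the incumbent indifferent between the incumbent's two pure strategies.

For the incumbent to be willing to mix, the incumbent must be indifferent between Fight and Accommodate, which pins down the entrant's mix.
  the incumbent's expected payoff from Fight: q·(-5) + (1−q)·4 = -9q + 4
  the incumbent's expected payoff from Accommodate: q·3 + (1−q)·3 = 3
  -9q + 4 = 3  ⇒  -9q = -1  ⇒  q = 1/9.

q = 1/9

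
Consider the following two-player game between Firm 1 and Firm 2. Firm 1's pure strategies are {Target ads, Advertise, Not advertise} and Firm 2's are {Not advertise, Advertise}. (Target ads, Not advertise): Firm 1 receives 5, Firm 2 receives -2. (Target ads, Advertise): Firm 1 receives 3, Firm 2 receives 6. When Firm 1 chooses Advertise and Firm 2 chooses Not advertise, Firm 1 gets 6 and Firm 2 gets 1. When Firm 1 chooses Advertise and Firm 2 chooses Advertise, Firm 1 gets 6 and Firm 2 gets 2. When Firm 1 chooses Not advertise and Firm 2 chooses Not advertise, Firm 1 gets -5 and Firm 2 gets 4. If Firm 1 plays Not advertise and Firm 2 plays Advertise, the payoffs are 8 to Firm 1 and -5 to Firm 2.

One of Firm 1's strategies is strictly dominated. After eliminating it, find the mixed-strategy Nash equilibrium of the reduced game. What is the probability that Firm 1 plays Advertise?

p = 9/10

Firm 1's strategy Target ads is strictly dominated by Advertise: 6 > 5 and 6 > 3. Eliminate Target ads.
Firm 2's indifference between Not advertise and Advertise determines Firm 1's mixing probability p:
  Firm 2's expected payoff from Not advertise: p·1 + (1−p)·4 = -3p + 4
  Firm 2's expected payoff from Advertise: p·2 + (1−p)·(-5) = 7p - 5
  -3p + 4 = 7p - 5  ⇒  -10p = -9  ⇒  p = 9/10.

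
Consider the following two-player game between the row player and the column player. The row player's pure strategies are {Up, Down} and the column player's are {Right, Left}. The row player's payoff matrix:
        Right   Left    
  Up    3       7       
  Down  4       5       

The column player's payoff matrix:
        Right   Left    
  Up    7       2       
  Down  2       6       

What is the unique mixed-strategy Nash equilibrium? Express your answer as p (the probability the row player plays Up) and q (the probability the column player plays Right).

Set the column player's expected payoff from Right equal to that from Left:
  the column player's payoff from Right: p·7 + (1−p)·2 = 5p + 2
  the column player's payoff from Left: p·2 + (1−p)·6 = -4p + 6
  5p + 2 = -4p + 6  ⇒  9p = 4  ⇒  p = 4/9.
The row player's indifference between Up and Down determines the column player's mixing probability q:
  the row player's expected payoff from Up: q·3 + (1−q)·7 = -4q + 7
  the row player's expected payoff from Down: q·4 + (1−q)·5 = -q + 5
  -4q + 7 = -q + 5  ⇒  -3q = -2  ⇒  q = 2/3.

p = 4/9, q = 2/3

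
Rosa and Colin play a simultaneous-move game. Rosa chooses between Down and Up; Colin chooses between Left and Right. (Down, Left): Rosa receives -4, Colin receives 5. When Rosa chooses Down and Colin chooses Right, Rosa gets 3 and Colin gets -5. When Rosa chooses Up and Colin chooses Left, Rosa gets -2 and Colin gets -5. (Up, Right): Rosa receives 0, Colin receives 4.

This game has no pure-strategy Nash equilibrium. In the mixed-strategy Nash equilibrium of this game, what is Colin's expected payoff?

-5/19

In a mixed equilibrium Colin is indifferent between Left and Right; this condition fixes p.
  Colin's payoff to Left: p·5 + (1−p)·(-5) = 10p - 5
  Colin's payoff to Right: p·(-5) + (1−p)·4 = -9p + 4
  10p - 5 = -9p + 4  ⇒  19p = 9  ⇒  p = 9/19.
At equilibrium Colin is indifferent across columns, so Colin's payoff equals the payoff from Left: (9/19)·5 + (10/19)·(-5) = -5/19.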